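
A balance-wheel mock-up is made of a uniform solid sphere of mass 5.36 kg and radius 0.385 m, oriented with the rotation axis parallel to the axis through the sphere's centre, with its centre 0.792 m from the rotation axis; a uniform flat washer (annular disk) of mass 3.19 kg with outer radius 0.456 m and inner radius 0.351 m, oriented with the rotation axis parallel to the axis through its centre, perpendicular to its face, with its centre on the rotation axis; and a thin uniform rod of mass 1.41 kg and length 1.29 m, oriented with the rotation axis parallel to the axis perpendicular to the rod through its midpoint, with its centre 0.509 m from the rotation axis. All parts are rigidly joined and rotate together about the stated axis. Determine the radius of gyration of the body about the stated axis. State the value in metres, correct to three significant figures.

0.692

Solid sphere: I_cm = (2/5)MR² = (2/5)(5.36)(0.385)² = 0.31779 kg m²; centre at d = 0.792 m, so the parallel axis theorem gives I = 0.31779 + (5.36)(0.792)² = 3.6799 kg m².
Annular disk: I_cm = (1/2)M(R²+r²) = (1/2)(3.19)[(0.456)² + (0.351)²] = 0.52816 kg m²; axis through the centre, so I = 0.52816 kg m².
Thin rod: I_cm = (1/12)ML² = (1/12)(1.41)(1.29)² = 0.19553 kg m²; centre at d = 0.509 m, so the parallel axis theorem gives I = 0.19553 + (1.41)(0.509)² = 0.56084 kg m².
Total I = 4.7689 kg m²; total mass M = 9.96 kg.
k = √(I/M) = √(4.7689/9.96) = 0.69196 m.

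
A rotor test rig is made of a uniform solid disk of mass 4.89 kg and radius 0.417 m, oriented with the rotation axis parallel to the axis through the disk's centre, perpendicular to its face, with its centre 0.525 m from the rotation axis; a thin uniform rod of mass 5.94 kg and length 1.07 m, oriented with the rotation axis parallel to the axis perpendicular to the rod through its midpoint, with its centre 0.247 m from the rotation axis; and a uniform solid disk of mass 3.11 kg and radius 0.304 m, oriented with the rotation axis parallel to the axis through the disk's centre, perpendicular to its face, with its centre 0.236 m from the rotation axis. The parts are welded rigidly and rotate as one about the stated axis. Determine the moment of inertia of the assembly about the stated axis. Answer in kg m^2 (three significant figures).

3.02

Solid disk: I_cm = (1/2)MR² = (1/2)(4.89)(0.417)² = 0.42516 kg m^2; centre at d = 0.525 m, so I = I_cm + Md² gives I = 0.42516 + (4.89)(0.525)² = 1.773 kg m^2.
Thin rod: I_cm = (1/12)ML² = (1/12)(5.94)(1.07)² = 0.56673 kg m^2; centre at d = 0.247 m, so I = I_cm + Md² gives I = 0.56673 + (5.94)(0.247)² = 0.92912 kg m^2.
Solid disk: I_cm = (1/2)MR² = (1/2)(3.11)(0.304)² = 0.14371 kg m^2; centre at d = 0.236 m, so I = I_cm + Md² gives I = 0.14371 + (3.11)(0.236)² = 0.31692 kg m^2.
Total I = 1.773 + 0.92912 + 0.31692 = 3.019 kg m^2.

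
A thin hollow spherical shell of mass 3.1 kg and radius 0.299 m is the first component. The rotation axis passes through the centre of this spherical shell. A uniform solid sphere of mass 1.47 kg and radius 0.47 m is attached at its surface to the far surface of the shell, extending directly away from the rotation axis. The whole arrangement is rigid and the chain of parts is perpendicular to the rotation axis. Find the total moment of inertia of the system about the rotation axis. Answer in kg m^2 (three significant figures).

Spherical shell: I_cm = (2/3)MR² = (2/3)(3.1)(0.299)² = 0.18476 kg m^2; axis through the centre, so I = 0.18476 kg m^2.
Solid sphere: I_cm = (2/5)MR² = (2/5)(1.47)(0.47)² = 0.12989 kg m^2; centre at d = 0.299 + 0.47 = 0.769 m, so I = I_cm + Md² gives I = 0.12989 + (1.47)(0.769)² = 0.99919 kg m^2.
Total I = 0.18476 + 0.99919 = 1.184 kg m^2.

1.18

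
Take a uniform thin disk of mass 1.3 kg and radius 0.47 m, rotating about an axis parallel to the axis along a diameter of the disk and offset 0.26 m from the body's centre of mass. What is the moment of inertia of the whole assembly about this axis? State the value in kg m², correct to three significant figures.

I_cm = (1/4)MR² = (1/4)(1.3)(0.47)² = 0.071792 kg m²; centre at d = 0.26 m, so the parallel axis theorem gives I = 0.071792 + (1.3)(0.26)² = 0.15967 kg m².

0.160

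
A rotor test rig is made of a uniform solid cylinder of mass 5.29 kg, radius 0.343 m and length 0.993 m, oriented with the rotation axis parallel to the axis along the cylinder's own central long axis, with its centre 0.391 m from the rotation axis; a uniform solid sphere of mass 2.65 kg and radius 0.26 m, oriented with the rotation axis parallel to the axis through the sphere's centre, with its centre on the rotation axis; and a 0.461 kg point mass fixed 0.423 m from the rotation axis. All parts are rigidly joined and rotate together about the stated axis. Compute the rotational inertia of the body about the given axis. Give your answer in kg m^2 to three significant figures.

1.27

Solid cylinder: I_cm = (1/2)MR² = (1/2)(5.29)(0.343)² = 0.31118 kg m^2; centre at d = 0.391 m, so I = I_cm + Md² gives I = 0.31118 + (5.29)(0.391)² = 1.1199 kg m^2.
Solid sphere: I_cm = (2/5)MR² = (2/5)(2.65)(0.26)² = 0.071656 kg m^2; axis through the centre, so I = 0.071656 kg m^2.
Point mass: I_cm = 0; centre at d = 0.423 m, so I = I_cm + Md² gives I = 0 + (0.461)(0.423)² = 0.082486 kg m^2.
Total I = 1.1199 + 0.071656 + 0.082486 = 1.2741 kg m^2.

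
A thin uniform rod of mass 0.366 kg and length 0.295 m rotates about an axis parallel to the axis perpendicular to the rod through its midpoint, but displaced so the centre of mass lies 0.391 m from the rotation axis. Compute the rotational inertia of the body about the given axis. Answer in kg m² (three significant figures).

0.0586

I_cm = (1/12)ML² = (1/12)(0.366)(0.295)² = 0.0026543 kg m²; centre at d = 0.391 m, so the parallel axis theorem gives I = 0.0026543 + (0.366)(0.391)² = 0.058609 kg m².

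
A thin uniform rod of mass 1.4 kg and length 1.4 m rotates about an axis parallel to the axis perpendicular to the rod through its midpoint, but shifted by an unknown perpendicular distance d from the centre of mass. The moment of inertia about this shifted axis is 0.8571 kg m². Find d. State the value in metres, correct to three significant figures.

0.670

About the centre-of-mass axis, I_cm = (1/12)ML² = (1/12)(1.4)(1.4)² = 0.22867 kg m².
Parallel axis theorem: I = I_cm + Md², so Md² = 0.8571 − 0.22867 = 0.62843 kg m².
d = √(0.62843 / 1.4) = 0.66999 m.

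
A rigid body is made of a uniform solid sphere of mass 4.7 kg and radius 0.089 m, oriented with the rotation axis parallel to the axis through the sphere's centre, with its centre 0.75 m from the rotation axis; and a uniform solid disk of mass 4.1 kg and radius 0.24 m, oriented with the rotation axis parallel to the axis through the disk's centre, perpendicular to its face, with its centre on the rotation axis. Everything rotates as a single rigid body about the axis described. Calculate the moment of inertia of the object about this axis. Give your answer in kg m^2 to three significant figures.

2.78

Solid sphere: I_cm = (2/5)MR² = (2/5)(4.7)(0.089)² = 0.014891 kg m^2; centre at d = 0.75 m, so I = I_cm + Md² gives I = 0.014891 + (4.7)(0.75)² = 2.6586 kg m^2.
Solid disk: I_cm = (1/2)MR² = (1/2)(4.1)(0.24)² = 0.11808 kg m^2; axis through the centre, so I = 0.11808 kg m^2.
Total I = 2.6586 + 0.11808 = 2.7767 kg m^2.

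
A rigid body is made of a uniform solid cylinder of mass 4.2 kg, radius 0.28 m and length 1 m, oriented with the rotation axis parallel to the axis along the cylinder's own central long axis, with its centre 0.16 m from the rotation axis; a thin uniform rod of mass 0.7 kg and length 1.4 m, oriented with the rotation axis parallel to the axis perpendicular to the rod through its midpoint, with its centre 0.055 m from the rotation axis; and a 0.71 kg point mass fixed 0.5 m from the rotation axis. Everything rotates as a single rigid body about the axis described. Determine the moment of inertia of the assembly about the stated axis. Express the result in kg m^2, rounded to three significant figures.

Solid cylinder: I_cm = (1/2)MR² = (1/2)(4.2)(0.28)² = 0.16464 kg m^2; centre at d = 0.16 m, so I = I_cm + Md² gives I = 0.16464 + (4.2)(0.16)² = 0.27216 kg m^2.
Thin rod: I_cm = (1/12)ML² = (1/12)(0.7)(1.4)² = 0.11433 kg m^2; centre at d = 0.055 m, so I = I_cm + Md² gives I = 0.11433 + (0.7)(0.055)² = 0.11645 kg m^2.
Point mass: I_cm = 0; centre at d = 0.5 m, so I = I_cm + Md² gives I = 0 + (0.71)(0.5)² = 0.1775 kg m^2.
Total I = 0.27216 + 0.11645 + 0.1775 = 0.56611 kg m^2.

0.566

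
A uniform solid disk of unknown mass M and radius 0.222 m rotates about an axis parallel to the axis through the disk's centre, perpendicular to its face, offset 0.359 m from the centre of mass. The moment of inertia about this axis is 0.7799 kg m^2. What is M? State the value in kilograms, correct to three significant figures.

5.08

I = I_cm + Md² = (1/2)MR² + Md² = M·[0.5·(0.222)² + (0.359)²] = M·0.15352.
So M = 0.7799 / 0.15352 = 5.08 kg.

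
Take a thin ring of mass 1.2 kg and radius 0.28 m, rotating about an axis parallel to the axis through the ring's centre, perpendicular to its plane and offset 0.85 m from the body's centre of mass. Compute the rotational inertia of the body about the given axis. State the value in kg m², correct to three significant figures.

0.961

I_cm = MR² = (1.2)(0.28)² = 0.09408 kg m²; centre at d = 0.85 m, so the parallel axis theorem gives I = 0.09408 + (1.2)(0.85)² = 0.96108 kg m².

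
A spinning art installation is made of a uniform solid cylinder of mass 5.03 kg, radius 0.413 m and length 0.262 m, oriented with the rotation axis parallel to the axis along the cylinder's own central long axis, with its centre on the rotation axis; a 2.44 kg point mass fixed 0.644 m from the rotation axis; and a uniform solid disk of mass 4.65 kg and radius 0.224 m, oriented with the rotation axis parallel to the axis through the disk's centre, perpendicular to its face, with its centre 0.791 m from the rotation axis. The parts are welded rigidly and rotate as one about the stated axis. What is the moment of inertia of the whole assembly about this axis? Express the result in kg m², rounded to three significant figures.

Solid cylinder: I_cm = (1/2)MR² = (1/2)(5.03)(0.413)² = 0.42898 kg m²; axis through the centre, so I = 0.42898 kg m².
Point mass: I_cm = 0; centre at d = 0.644 m, so the parallel axis theorem gives I = 0 + (2.44)(0.644)² = 1.012 kg m².
Solid disk: I_cm = (1/2)MR² = (1/2)(4.65)(0.224)² = 0.11666 kg m²; centre at d = 0.791 m, so the parallel axis theorem gives I = 0.11666 + (4.65)(0.791)² = 3.0261 kg m².
Total I = 0.42898 + 1.012 + 3.0261 = 4.467 kg m².

4.47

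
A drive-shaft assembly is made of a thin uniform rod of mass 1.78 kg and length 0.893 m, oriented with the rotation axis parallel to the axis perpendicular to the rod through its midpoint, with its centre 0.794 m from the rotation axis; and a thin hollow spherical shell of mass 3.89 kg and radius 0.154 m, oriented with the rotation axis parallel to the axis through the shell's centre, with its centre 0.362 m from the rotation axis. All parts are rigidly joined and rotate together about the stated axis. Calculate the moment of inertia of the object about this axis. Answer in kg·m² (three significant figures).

Thin rod: I_cm = (1/12)ML² = (1/12)(1.78)(0.893)² = 0.11829 kg·m²; centre at d = 0.794 m, so I = I_cm + Md² gives I = 0.11829 + (1.78)(0.794)² = 1.2405 kg·m².
Spherical shell: I_cm = (2/3)MR² = (2/3)(3.89)(0.154)² = 0.061503 kg·m²; centre at d = 0.362 m, so I = I_cm + Md² gives I = 0.061503 + (3.89)(0.362)² = 0.57126 kg·m².
Total I = 1.2405 + 0.57126 = 1.8117 kg·m².

1.81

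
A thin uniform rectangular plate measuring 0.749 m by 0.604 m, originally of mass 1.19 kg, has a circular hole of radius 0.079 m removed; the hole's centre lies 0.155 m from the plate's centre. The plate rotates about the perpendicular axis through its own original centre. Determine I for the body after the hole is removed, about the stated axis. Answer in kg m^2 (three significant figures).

0.0904

Unpierced body about its centre: I₀ = (1/12)M(a²+b²) = (1/12)(1.19)[(0.749)² + (0.604)²] = 0.09181 kg m^2.
The removed disk has mass m = M·πr²/(ab) = (1.19)·π(0.079)²/(0.749·0.604) = 0.051574 kg (same uniform areal density).
Its moment of inertia about the rotation axis (parallel-axis theorem): I_hole = (1/2)mr² + md² = (1/2)(0.051574)(0.079)² + (0.051574)(0.155)² = 0.0014 kg m^2.
Treating the hole as negative mass, I = I₀ − I_hole = 0.09181 − 0.0014 = 0.09041 kg m^2.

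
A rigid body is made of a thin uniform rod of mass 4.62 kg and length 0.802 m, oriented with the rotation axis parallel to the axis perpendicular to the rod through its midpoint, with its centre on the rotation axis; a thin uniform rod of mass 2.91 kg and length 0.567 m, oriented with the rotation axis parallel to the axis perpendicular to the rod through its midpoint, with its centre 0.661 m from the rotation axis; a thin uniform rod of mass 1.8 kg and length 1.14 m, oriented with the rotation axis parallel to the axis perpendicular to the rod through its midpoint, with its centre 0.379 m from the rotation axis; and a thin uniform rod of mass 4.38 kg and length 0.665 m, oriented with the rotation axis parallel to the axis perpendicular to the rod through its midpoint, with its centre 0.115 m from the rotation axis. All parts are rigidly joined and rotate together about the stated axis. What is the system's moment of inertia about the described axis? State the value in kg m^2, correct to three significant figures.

2.27

Thin rod: I_cm = (1/12)ML² = (1/12)(4.62)(0.802)² = 0.24763 kg m^2; axis through the centre, so I = 0.24763 kg m^2.
Thin rod: I_cm = (1/12)ML² = (1/12)(2.91)(0.567)² = 0.077961 kg m^2; centre at d = 0.661 m, so I = I_cm + Md² gives I = 0.077961 + (2.91)(0.661)² = 1.3494 kg m^2.
Thin rod: I_cm = (1/12)ML² = (1/12)(1.8)(1.14)² = 0.19494 kg m^2; centre at d = 0.379 m, so I = I_cm + Md² gives I = 0.19494 + (1.8)(0.379)² = 0.45349 kg m^2.
Thin rod: I_cm = (1/12)ML² = (1/12)(4.38)(0.665)² = 0.16141 kg m^2; centre at d = 0.115 m, so I = I_cm + Md² gives I = 0.16141 + (4.38)(0.115)² = 0.21934 kg m^2.
Total I = 0.24763 + 1.3494 + 0.45349 + 0.21934 = 2.2699 kg m^2.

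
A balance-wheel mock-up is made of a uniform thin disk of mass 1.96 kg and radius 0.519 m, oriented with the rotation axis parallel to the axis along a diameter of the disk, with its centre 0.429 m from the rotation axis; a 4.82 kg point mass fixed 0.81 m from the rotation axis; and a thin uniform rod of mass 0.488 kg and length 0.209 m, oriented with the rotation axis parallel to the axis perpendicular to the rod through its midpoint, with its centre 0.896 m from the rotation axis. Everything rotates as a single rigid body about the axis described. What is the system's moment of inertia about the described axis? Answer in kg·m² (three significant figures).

4.05

Thin disk: I_cm = (1/4)MR² = (1/4)(1.96)(0.519)² = 0.13199 kg·m²; centre at d = 0.429 m, so I = I_cm + Md² gives I = 0.13199 + (1.96)(0.429)² = 0.49271 kg·m².
Point mass: I_cm = 0; centre at d = 0.81 m, so I = I_cm + Md² gives I = 0 + (4.82)(0.81)² = 3.1624 kg·m².
Thin rod: I_cm = (1/12)ML² = (1/12)(0.488)(0.209)² = 0.0017764 kg·m²; centre at d = 0.896 m, so I = I_cm + Md² gives I = 0.0017764 + (0.488)(0.896)² = 0.39355 kg·m².
Total I = 0.49271 + 3.1624 + 0.39355 = 4.0487 kg·m².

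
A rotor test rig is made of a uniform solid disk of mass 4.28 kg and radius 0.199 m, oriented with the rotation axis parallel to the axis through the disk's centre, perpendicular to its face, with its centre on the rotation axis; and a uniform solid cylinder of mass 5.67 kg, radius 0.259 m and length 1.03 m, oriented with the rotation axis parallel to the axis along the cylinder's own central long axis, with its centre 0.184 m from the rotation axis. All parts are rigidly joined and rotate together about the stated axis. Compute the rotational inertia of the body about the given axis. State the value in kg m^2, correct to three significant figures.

Solid disk: I_cm = (1/2)MR² = (1/2)(4.28)(0.199)² = 0.084746 kg m^2; axis through the centre, so I = 0.084746 kg m^2.
Solid cylinder: I_cm = (1/2)MR² = (1/2)(5.67)(0.259)² = 0.19017 kg m^2; centre at d = 0.184 m, so I = I_cm + Md² gives I = 0.19017 + (5.67)(0.184)² = 0.38214 kg m^2.
Total I = 0.084746 + 0.38214 = 0.46688 kg m^2.

0.467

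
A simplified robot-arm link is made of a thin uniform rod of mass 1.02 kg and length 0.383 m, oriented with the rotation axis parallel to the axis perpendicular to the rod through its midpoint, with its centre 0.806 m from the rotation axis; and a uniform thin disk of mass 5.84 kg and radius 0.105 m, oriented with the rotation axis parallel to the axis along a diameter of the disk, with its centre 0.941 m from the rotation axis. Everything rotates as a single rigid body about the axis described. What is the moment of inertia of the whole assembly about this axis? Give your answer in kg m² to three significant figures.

Thin rod: I_cm = (1/12)ML² = (1/12)(1.02)(0.383)² = 0.012469 kg m²; centre at d = 0.806 m, so I = I_cm + Md² gives I = 0.012469 + (1.02)(0.806)² = 0.6751 kg m².
Thin disk: I_cm = (1/4)MR² = (1/4)(5.84)(0.105)² = 0.016096 kg m²; centre at d = 0.941 m, so I = I_cm + Md² gives I = 0.016096 + (5.84)(0.941)² = 5.1873 kg m².
Total I = 0.6751 + 5.1873 = 5.8624 kg m².

5.86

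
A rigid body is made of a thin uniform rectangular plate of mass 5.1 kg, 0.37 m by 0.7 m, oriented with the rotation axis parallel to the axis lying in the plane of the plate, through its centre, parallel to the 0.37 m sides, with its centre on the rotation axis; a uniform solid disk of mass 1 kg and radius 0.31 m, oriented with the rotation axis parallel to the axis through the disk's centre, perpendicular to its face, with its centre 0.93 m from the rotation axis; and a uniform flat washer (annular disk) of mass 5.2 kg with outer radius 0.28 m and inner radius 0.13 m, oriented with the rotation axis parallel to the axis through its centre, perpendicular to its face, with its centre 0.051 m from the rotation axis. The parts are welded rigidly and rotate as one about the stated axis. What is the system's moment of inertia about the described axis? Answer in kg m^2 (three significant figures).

Rectangular plate: I_cm = (1/12)Mb² = (1/12)(5.1)(0.7)² = 0.20825 kg m^2; axis through the centre, so I = 0.20825 kg m^2.
Solid disk: I_cm = (1/2)MR² = (1/2)(1)(0.31)² = 0.04805 kg m^2; centre at d = 0.93 m, so I = I_cm + Md² gives I = 0.04805 + (1)(0.93)² = 0.91295 kg m^2.
Annular disk: I_cm = (1/2)M(R²+r²) = (1/2)(5.2)[(0.28)² + (0.13)²] = 0.24778 kg m^2; centre at d = 0.051 m, so I = I_cm + Md² gives I = 0.24778 + (5.2)(0.051)² = 0.26131 kg m^2.
Total I = 0.20825 + 0.91295 + 0.26131 = 1.3825 kg m^2.

1.38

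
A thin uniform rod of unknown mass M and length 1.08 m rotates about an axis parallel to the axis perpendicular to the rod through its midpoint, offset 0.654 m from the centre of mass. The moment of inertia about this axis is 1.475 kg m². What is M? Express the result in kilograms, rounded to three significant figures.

I = I_cm + Md² = (1/12)ML² + Md² = M·[0.0833333·(1.08)² + (0.654)²] = M·0.52492.
So M = 1.475 / 0.52492 = 2.81 kg.

2.81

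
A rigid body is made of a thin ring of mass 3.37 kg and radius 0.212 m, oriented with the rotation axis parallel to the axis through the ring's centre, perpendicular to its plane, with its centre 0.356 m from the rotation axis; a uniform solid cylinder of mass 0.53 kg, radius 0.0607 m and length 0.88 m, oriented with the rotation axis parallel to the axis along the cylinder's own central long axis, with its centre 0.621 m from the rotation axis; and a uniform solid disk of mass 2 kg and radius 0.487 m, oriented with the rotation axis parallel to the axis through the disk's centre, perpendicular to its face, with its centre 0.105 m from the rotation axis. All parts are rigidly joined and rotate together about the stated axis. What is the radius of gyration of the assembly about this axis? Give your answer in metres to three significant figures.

0.420

Thin ring: I_cm = MR² = (3.37)(0.212)² = 0.15146 kg m^2; centre at d = 0.356 m, so I = I_cm + Md² gives I = 0.15146 + (3.37)(0.356)² = 0.57856 kg m^2.
Solid cylinder: I_cm = (1/2)MR² = (1/2)(0.53)(0.0607)² = 0.00097639 kg m^2; centre at d = 0.621 m, so I = I_cm + Md² gives I = 0.00097639 + (0.53)(0.621)² = 0.20537 kg m^2.
Solid disk: I_cm = (1/2)MR² = (1/2)(2)(0.487)² = 0.23717 kg m^2; centre at d = 0.105 m, so I = I_cm + Md² gives I = 0.23717 + (2)(0.105)² = 0.25922 kg m^2.
Total I = 1.0431 kg m^2; total mass M = 5.9 kg.
k = √(I/M) = √(1.0431/5.9) = 0.42048 m.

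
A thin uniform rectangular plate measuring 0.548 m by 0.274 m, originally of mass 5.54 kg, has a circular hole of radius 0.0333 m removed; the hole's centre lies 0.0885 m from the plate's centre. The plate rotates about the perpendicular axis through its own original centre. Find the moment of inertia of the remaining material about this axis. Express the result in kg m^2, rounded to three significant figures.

0.172

Unpierced body about its centre: I₀ = (1/12)M(a²+b²) = (1/12)(5.54)[(0.548)² + (0.274)²] = 0.1733 kg m^2.
The removed disk has mass m = M·πr²/(ab) = (5.54)·π(0.0333)²/(0.548·0.274) = 0.12853 kg (same uniform areal density).
Its moment of inertia about the rotation axis (parallel-axis theorem): I_hole = (1/2)mr² + md² = (1/2)(0.12853)(0.0333)² + (0.12853)(0.0885)² = 0.001078 kg m^2.
Treating the hole as negative mass, I = I₀ − I_hole = 0.1733 − 0.001078 = 0.17222 kg m^2.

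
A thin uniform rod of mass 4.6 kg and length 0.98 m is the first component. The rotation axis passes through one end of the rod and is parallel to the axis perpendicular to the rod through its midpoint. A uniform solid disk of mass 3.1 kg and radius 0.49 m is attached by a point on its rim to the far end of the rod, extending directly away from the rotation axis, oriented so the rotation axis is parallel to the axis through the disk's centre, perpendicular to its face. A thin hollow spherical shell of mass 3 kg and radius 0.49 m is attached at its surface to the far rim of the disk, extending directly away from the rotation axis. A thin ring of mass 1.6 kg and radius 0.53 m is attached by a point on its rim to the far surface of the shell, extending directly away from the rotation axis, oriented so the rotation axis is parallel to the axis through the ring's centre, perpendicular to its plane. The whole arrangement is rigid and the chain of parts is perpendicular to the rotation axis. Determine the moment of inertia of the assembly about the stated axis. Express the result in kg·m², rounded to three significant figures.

46.7

Thin rod: I_cm = (1/12)ML² = (1/12)(4.6)(0.98)² = 0.36815 kg·m²; centre at d = 0.49 m, so I = I_cm + Md² gives I = 0.36815 + (4.6)(0.49)² = 1.4726 kg·m².
Solid disk: I_cm = (1/2)MR² = (1/2)(3.1)(0.49)² = 0.37215 kg·m²; centre at d = 0.49 + 0.49 + 0.49 = 1.47 m, so I = I_cm + Md² gives I = 0.37215 + (3.1)(1.47)² = 7.0709 kg·m².
Spherical shell: I_cm = (2/3)MR² = (2/3)(3)(0.49)² = 0.4802 kg·m²; centre at d = 0.49 + 0.49 + 0.49 + 0.49 + 0.49 = 2.45 m, so I = I_cm + Md² gives I = 0.4802 + (3)(2.45)² = 18.488 kg·m².
Thin ring: I_cm = MR² = (1.6)(0.53)² = 0.44944 kg·m²; centre at d = 0.49 + 0.49 + 0.49 + 0.49 + 0.49 + 0.49 + 0.53 = 3.47 m, so I = I_cm + Md² gives I = 0.44944 + (1.6)(3.47)² = 19.715 kg·m².
Total I = 1.4726 + 7.0709 + 18.488 + 19.715 = 46.746 kg·m².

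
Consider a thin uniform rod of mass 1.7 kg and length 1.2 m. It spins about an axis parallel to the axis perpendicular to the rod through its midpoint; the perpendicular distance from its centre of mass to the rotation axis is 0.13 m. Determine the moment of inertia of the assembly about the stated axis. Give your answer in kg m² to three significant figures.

0.233

I_cm = (1/12)ML² = (1/12)(1.7)(1.2)² = 0.204 kg m²; centre at d = 0.13 m, so the parallel axis theorem gives I = 0.204 + (1.7)(0.13)² = 0.23273 kg m².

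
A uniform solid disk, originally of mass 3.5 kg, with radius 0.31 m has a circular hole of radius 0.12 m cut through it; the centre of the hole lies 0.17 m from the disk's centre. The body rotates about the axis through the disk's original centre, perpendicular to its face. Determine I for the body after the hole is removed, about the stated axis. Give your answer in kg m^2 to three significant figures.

Unpierced body about its centre: I₀ = (1/2)MR² = (1/2)(3.5)(0.31)² = 0.16818 kg m^2.
The removed disk has mass m = M·(r/R)² = (3.5)(0.12/0.31)² = 0.52445 kg (same uniform areal density).
Its moment of inertia about the rotation axis (parallel-axis theorem): I_hole = (1/2)mr² + md² = (1/2)(0.52445)(0.12)² + (0.52445)(0.17)² = 0.018933 kg m^2.
Treating the hole as negative mass, I = I₀ − I_hole = 0.16818 − 0.018933 = 0.14924 kg m^2.

0.149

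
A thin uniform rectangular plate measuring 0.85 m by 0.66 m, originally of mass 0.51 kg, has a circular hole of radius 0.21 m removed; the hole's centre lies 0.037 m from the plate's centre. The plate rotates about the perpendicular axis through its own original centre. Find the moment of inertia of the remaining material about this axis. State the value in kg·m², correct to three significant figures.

0.0463

Unpierced body about its centre: I₀ = (1/12)M(a²+b²) = (1/12)(0.51)[(0.85)² + (0.66)²] = 0.049219 kg·m².
The removed disk has mass m = M·πr²/(ab) = (0.51)·π(0.21)²/(0.85·0.66) = 0.12595 kg (same uniform areal density).
Its moment of inertia about the rotation axis (parallel-axis theorem): I_hole = (1/2)mr² + md² = (1/2)(0.12595)(0.21)² + (0.12595)(0.037)² = 0.0029496 kg·m².
Treating the hole as negative mass, I = I₀ − I_hole = 0.049219 − 0.0029496 = 0.04627 kg·m².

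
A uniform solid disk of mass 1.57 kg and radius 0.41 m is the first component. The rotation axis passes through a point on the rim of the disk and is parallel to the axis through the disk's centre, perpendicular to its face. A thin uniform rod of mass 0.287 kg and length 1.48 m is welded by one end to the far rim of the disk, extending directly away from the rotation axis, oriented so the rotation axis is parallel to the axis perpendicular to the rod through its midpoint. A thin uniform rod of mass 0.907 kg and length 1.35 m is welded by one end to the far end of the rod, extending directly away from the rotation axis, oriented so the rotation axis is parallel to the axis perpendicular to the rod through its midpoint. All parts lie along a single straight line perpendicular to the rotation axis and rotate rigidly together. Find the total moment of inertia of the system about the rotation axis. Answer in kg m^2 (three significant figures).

9.31

Solid disk: I_cm = (1/2)MR² = (1/2)(1.57)(0.41)² = 0.13196 kg m^2; centre at d = 0.41 m, so I = I_cm + Md² gives I = 0.13196 + (1.57)(0.41)² = 0.39588 kg m^2.
Thin rod: I_cm = (1/12)ML² = (1/12)(0.287)(1.48)² = 0.052387 kg m^2; centre at d = 0.41 + 0.41 + 0.74 = 1.56 m, so I = I_cm + Md² gives I = 0.052387 + (0.287)(1.56)² = 0.75083 kg m^2.
Thin rod: I_cm = (1/12)ML² = (1/12)(0.907)(1.35)² = 0.13775 kg m^2; centre at d = 0.41 + 0.41 + 0.74 + 0.74 + 0.675 = 2.975 m, so I = I_cm + Md² gives I = 0.13775 + (0.907)(2.975)² = 8.1653 kg m^2.
Total I = 0.39588 + 0.75083 + 8.1653 = 9.312 kg m^2.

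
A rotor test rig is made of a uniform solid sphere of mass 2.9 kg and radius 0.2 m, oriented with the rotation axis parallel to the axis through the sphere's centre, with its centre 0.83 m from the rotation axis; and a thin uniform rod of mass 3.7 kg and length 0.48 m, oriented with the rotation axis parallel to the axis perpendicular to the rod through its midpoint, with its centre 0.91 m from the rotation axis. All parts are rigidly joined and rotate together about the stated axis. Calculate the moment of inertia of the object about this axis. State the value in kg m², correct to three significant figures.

Solid sphere: I_cm = (2/5)MR² = (2/5)(2.9)(0.2)² = 0.0464 kg m²; centre at d = 0.83 m, so the parallel axis theorem gives I = 0.0464 + (2.9)(0.83)² = 2.0442 kg m².
Thin rod: I_cm = (1/12)ML² = (1/12)(3.7)(0.48)² = 0.07104 kg m²; centre at d = 0.91 m, so the parallel axis theorem gives I = 0.07104 + (3.7)(0.91)² = 3.135 kg m².
Total I = 2.0442 + 3.135 = 5.1792 kg m².

5.18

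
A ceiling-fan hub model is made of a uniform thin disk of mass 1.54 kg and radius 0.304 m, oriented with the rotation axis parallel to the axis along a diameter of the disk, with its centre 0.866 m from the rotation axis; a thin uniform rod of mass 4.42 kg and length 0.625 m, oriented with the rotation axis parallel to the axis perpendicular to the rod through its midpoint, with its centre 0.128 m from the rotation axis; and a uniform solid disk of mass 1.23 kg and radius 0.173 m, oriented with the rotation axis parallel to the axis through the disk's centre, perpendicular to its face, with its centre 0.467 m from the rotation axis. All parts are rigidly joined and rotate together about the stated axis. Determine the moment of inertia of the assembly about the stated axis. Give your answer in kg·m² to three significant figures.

Thin disk: I_cm = (1/4)MR² = (1/4)(1.54)(0.304)² = 0.03558 kg·m²; centre at d = 0.866 m, so the parallel axis theorem gives I = 0.03558 + (1.54)(0.866)² = 1.1905 kg·m².
Thin rod: I_cm = (1/12)ML² = (1/12)(4.42)(0.625)² = 0.14388 kg·m²; centre at d = 0.128 m, so the parallel axis theorem gives I = 0.14388 + (4.42)(0.128)² = 0.2163 kg·m².
Solid disk: I_cm = (1/2)MR² = (1/2)(1.23)(0.173)² = 0.018406 kg·m²; centre at d = 0.467 m, so the parallel axis theorem gives I = 0.018406 + (1.23)(0.467)² = 0.28666 kg·m².
Total I = 1.1905 + 0.2163 + 0.28666 = 1.6935 kg·m².

1.69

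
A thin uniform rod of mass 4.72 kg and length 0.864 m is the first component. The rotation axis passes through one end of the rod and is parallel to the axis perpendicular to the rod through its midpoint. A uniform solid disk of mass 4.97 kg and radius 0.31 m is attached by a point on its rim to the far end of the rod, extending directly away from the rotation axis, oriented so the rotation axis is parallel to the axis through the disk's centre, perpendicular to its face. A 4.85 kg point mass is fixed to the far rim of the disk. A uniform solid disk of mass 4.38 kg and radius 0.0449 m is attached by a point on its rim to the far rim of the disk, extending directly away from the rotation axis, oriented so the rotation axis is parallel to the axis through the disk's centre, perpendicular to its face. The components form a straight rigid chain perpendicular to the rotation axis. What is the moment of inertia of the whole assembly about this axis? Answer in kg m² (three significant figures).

Thin rod: I_cm = (1/12)ML² = (1/12)(4.72)(0.864)² = 0.29362 kg m²; centre at d = 0.432 m, so the parallel axis theorem gives I = 0.29362 + (4.72)(0.432)² = 1.1745 kg m².
Solid disk: I_cm = (1/2)MR² = (1/2)(4.97)(0.31)² = 0.23881 kg m²; centre at d = 0.432 + 0.432 + 0.31 = 1.174 m, so the parallel axis theorem gives I = 0.23881 + (4.97)(1.174)² = 7.0888 kg m².
Point mass: I_cm = 0; centre at d = 0.432 + 0.432 + 0.31 + 0.31 = 1.484 m, so the parallel axis theorem gives I = 0 + (4.85)(1.484)² = 10.681 kg m².
Solid disk: I_cm = (1/2)MR² = (1/2)(4.38)(0.0449)² = 0.0044151 kg m²; centre at d = 0.432 + 0.432 + 0.31 + 0.31 + 0.0449 = 1.5289 m, so the parallel axis theorem gives I = 0.0044151 + (4.38)(1.5289)² = 10.243 kg m².
Total I = 1.1745 + 7.0888 + 10.681 + 10.243 = 29.187 kg m².

29.2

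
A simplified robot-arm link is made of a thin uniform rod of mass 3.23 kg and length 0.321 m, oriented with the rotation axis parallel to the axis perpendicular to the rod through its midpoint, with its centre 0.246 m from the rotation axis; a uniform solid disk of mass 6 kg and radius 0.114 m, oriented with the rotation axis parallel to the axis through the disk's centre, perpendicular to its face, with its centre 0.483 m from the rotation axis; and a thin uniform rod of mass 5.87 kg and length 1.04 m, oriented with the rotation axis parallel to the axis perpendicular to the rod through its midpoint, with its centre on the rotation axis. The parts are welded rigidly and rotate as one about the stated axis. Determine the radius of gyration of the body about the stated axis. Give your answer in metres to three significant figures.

0.381

Thin rod: I_cm = (1/12)ML² = (1/12)(3.23)(0.321)² = 0.027735 kg·m²; centre at d = 0.246 m, so I = I_cm + Md² gives I = 0.027735 + (3.23)(0.246)² = 0.2232 kg·m².
Solid disk: I_cm = (1/2)MR² = (1/2)(6)(0.114)² = 0.038988 kg·m²; centre at d = 0.483 m, so I = I_cm + Md² gives I = 0.038988 + (6)(0.483)² = 1.4387 kg·m².
Thin rod: I_cm = (1/12)ML² = (1/12)(5.87)(1.04)² = 0.52908 kg·m²; axis through the centre, so I = 0.52908 kg·m².
Total I = 2.191 kg·m²; total mass M = 15.1 kg.
k = √(I/M) = √(2.191/15.1) = 0.38092 m.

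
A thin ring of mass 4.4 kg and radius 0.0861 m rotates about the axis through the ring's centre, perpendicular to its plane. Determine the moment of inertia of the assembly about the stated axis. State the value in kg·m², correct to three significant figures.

I_cm = MR² = (4.4)(0.0861)² = 0.032618 kg·m²; axis through the centre, so I = 0.032618 kg·m².

0.0326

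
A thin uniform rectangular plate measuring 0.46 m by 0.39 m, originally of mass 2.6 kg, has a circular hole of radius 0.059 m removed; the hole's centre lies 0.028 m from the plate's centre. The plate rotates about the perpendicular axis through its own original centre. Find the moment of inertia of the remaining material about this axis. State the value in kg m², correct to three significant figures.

Unpierced body about its centre: I₀ = (1/12)M(a²+b²) = (1/12)(2.6)[(0.46)² + (0.39)²] = 0.078802 kg m².
The removed disk has mass m = M·πr²/(ab) = (2.6)·π(0.059)²/(0.46·0.39) = 0.15849 kg (same uniform areal density).
Its moment of inertia about the rotation axis (parallel-axis theorem): I_hole = (1/2)mr² + md² = (1/2)(0.15849)(0.059)² + (0.15849)(0.028)² = 0.00040011 kg m².
Treating the hole as negative mass, I = I₀ − I_hole = 0.078802 − 0.00040011 = 0.078402 kg m².

0.0784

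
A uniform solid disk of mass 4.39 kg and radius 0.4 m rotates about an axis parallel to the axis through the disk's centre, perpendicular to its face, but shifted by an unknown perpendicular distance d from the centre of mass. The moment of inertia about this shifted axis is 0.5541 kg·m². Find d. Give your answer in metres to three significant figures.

About the centre-of-mass axis, I_cm = (1/2)MR² = (1/2)(4.39)(0.4)² = 0.3512 kg·m².
Parallel axis theorem: I = I_cm + Md², so Md² = 0.5541 − 0.3512 = 0.2029 kg·m².
d = √(0.2029 / 4.39) = 0.21499 m.

0.215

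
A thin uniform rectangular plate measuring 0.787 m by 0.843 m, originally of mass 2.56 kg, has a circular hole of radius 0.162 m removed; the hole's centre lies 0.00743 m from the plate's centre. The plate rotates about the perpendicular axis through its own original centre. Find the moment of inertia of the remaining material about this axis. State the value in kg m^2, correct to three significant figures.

Unpierced body about its centre: I₀ = (1/12)M(a²+b²) = (1/12)(2.56)[(0.787)² + (0.843)²] = 0.28374 kg m^2.
The removed disk has mass m = M·πr²/(ab) = (2.56)·π(0.162)²/(0.787·0.843) = 0.31814 kg (same uniform areal density).
Its moment of inertia about the rotation axis (parallel-axis theorem): I_hole = (1/2)mr² + md² = (1/2)(0.31814)(0.162)² + (0.31814)(0.00743)² = 0.0041922 kg m^2.
Treating the hole as negative mass, I = I₀ − I_hole = 0.28374 − 0.0041922 = 0.27954 kg m^2.

0.280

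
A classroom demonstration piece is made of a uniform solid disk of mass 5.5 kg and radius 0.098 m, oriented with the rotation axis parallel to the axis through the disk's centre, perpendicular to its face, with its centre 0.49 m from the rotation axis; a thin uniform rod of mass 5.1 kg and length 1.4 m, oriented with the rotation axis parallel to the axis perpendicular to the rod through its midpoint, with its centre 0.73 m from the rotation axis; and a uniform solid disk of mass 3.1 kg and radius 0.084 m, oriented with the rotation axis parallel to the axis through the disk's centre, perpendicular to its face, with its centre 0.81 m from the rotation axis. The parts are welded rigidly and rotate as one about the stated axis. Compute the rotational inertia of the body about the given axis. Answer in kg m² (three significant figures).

6.94

Solid disk: I_cm = (1/2)MR² = (1/2)(5.5)(0.098)² = 0.026411 kg m²; centre at d = 0.49 m, so the parallel axis theorem gives I = 0.026411 + (5.5)(0.49)² = 1.347 kg m².
Thin rod: I_cm = (1/12)ML² = (1/12)(5.1)(1.4)² = 0.833 kg m²; centre at d = 0.73 m, so the parallel axis theorem gives I = 0.833 + (5.1)(0.73)² = 3.5508 kg m².
Solid disk: I_cm = (1/2)MR² = (1/2)(3.1)(0.084)² = 0.010937 kg m²; centre at d = 0.81 m, so the parallel axis theorem gives I = 0.010937 + (3.1)(0.81)² = 2.0448 kg m².
Total I = 1.347 + 3.5508 + 2.0448 = 6.9426 kg m².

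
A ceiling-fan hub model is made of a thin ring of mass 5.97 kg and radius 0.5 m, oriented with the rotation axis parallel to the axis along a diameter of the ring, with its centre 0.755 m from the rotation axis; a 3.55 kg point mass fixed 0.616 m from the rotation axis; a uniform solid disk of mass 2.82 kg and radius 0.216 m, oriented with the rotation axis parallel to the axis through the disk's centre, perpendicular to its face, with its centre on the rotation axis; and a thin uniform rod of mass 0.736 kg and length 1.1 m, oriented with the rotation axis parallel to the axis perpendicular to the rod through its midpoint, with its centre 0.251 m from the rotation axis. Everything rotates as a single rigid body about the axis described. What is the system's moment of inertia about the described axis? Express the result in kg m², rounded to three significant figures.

Thin ring: I_cm = (1/2)MR² = (1/2)(5.97)(0.5)² = 0.74625 kg m²; centre at d = 0.755 m, so I = I_cm + Md² gives I = 0.74625 + (5.97)(0.755)² = 4.1493 kg m².
Point mass: I_cm = 0; centre at d = 0.616 m, so I = I_cm + Md² gives I = 0 + (3.55)(0.616)² = 1.3471 kg m².
Solid disk: I_cm = (1/2)MR² = (1/2)(2.82)(0.216)² = 0.065785 kg m²; axis through the centre, so I = 0.065785 kg m².
Thin rod: I_cm = (1/12)ML² = (1/12)(0.736)(1.1)² = 0.074213 kg m²; centre at d = 0.251 m, so I = I_cm + Md² gives I = 0.074213 + (0.736)(0.251)² = 0.12058 kg m².
Total I = 4.1493 + 1.3471 + 0.065785 + 0.12058 = 5.6827 kg m².

5.68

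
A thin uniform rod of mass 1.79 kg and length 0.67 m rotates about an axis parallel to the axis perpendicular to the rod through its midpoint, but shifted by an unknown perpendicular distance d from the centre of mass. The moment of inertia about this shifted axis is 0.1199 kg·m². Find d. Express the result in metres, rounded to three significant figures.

0.172

About the centre-of-mass axis, I_cm = (1/12)ML² = (1/12)(1.79)(0.67)² = 0.066961 kg·m².
Parallel axis theorem: I = I_cm + Md², so Md² = 0.1199 − 0.066961 = 0.052939 kg·m².
d = √(0.052939 / 1.79) = 0.17197 m.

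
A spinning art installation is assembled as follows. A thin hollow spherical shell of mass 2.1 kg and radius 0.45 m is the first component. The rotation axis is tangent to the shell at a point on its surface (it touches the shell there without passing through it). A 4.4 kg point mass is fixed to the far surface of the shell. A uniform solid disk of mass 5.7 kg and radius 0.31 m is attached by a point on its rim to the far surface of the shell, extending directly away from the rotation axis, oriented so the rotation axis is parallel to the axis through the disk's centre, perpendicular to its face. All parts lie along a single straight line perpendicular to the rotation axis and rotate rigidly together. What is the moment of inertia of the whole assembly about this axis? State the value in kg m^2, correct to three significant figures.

Spherical shell: I_cm = (2/3)MR² = (2/3)(2.1)(0.45)² = 0.2835 kg m^2; centre at d = 0.45 m, so I = I_cm + Md² gives I = 0.2835 + (2.1)(0.45)² = 0.70875 kg m^2.
Point mass: I_cm = 0; centre at d = 0.45 + 0.45 = 0.9 m, so I = I_cm + Md² gives I = 0 + (4.4)(0.9)² = 3.564 kg m^2.
Solid disk: I_cm = (1/2)MR² = (1/2)(5.7)(0.31)² = 0.27389 kg m^2; centre at d = 0.45 + 0.45 + 0.31 = 1.21 m, so I = I_cm + Md² gives I = 0.27389 + (5.7)(1.21)² = 8.6193 kg m^2.
Total I = 0.70875 + 3.564 + 8.6193 = 12.892 kg m^2.

12.9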